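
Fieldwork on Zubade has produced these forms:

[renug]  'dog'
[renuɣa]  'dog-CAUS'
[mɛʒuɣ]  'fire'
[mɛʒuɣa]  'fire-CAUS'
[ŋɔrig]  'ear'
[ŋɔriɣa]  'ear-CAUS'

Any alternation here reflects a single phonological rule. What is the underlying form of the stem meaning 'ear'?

'ear' shows [g] ~ [ɣ] at the end of the stem ([ŋɔrig] vs [ŋɔriɣa]).
Compare 'fire', with invariant [ɣ] in [mɛʒuɣ] and [mɛʒuɣa]: an analysis with underlying /ɣ/ and a rule producing [g] in isolation would wrongly predict alternation here too.
The alternation reflects intervocalic spirantization: voiced stops become fricatives between vowels. /g/ is underlying.
So 'ear' = /ŋɔrig/.

/ŋɔrig/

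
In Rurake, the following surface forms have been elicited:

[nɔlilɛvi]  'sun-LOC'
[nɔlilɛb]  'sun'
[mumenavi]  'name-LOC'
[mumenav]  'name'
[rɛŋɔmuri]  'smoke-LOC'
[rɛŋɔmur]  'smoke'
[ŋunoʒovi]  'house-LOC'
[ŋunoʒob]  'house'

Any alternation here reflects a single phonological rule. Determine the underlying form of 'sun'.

/nɔlilɛb/

'sun' shows [v] ~ [b] at the end of the stem ([nɔlilɛvi] vs [nɔlilɛb]).
If /v/ were underlying and a rule turned it into [b] in isolation, 'name' would also alternate; but it has [v] in both [mumenavi] and [mumenav].
Therefore /b/ is basic and [v] is derived by intervocalic spirantization (voiced stops become fricatives between vowels).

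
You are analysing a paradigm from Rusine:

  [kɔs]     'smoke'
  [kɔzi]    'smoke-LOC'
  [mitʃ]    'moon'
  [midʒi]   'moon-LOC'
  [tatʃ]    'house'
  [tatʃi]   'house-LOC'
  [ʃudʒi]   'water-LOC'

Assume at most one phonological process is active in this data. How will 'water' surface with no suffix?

[ʃutʃ]

In [mitʃ] and [midʒi] the final segment of 'moon' alternates: [tʃ] ~ [dʒ].
If /tʃ/ were underlying and a rule turned it into [dʒ] before the LOC suffix, 'house' would also alternate; but it has [tʃ] in both [tatʃ] and [tatʃi].
So /dʒ/ is underlying, and a rule of word-final obstruent devoicing — voiced obstruents become voiceless word-finally — gives [tʃ].
From [ʃudʒi] the stem 'water' is /ʃudʒ/; word-finally this yields [ʃutʃ].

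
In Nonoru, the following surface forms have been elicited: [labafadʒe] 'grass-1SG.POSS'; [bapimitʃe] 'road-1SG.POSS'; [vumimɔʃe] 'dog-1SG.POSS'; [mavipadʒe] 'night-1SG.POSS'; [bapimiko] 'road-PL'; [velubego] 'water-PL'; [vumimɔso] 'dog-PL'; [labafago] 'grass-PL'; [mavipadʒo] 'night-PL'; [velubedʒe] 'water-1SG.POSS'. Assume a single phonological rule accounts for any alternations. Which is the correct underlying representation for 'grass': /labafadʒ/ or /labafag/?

/labafag/

In [labafadʒe] and [labafago] the final segment of 'grass' alternates: [dʒ] ~ [g].
The stem 'night' ([mavipadʒe], [mavipadʒo]) shows [dʒ] unchanged in both environments, so [dʒ] cannot be basic with [g] derived before the PL suffix.
The underlying segment must be /g/; /k/, /g/ and /s/ become palato-alveolar [tʃ], [dʒ] and [ʃ] before a front vowel, yielding [dʒ] there.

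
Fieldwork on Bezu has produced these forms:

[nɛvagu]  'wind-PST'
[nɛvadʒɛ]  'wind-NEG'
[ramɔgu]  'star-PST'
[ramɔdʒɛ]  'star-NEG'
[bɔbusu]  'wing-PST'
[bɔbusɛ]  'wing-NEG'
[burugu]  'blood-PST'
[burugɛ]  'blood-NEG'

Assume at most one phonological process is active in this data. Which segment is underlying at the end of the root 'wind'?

In [nɛvagu] and [nɛvadʒɛ] the final segment of 'wind' alternates: [g] ~ [dʒ].
The stem 'blood' ([burugu], [burugɛ]) shows [g] unchanged in both environments, so [g] cannot be basic with [dʒ] derived before the NEG suffix.
The underlying segment must be /dʒ/; palato-alveolar /dʒ/ becomes [g] when no front vowel follows, yielding [g] there.

/dʒ/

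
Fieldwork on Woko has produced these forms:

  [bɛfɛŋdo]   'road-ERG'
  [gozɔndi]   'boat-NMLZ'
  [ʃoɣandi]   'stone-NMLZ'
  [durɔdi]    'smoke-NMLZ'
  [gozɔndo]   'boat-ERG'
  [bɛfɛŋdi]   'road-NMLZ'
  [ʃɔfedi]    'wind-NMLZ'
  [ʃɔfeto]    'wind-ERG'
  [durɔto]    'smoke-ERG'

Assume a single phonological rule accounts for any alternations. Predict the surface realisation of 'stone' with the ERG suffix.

[ʃoɣando]

The ERG morpheme has two allomorphs, [-do] and [-to].
The NMLZ suffix, which begins with [d], is invariant after every stem; so [d] is not altered by any rule here.
So the underlying form is /-to/, and voiceless stops become voiced after a nasal.
After 'stone', which ends in a nasal, the suffix surfaces as [-do], giving [ʃoɣando].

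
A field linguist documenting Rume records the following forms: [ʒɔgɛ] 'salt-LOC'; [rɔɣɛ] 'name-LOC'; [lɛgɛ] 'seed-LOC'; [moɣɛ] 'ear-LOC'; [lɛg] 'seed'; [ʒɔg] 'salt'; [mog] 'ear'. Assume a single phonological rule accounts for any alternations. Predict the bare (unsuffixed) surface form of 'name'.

The stem for 'ear' ends in [ɣ] in [moɣɛ] but [g] in [mog].
Compare 'salt', with invariant [g] in [ʒɔgɛ] and [ʒɔg]: an analysis with underlying /g/ and a rule producing [ɣ] before the LOC suffix would wrongly predict alternation here too.
The underlying segment must be /ɣ/; voiced fricatives become stops word-finally, yielding [g] there.
The one attested form of 'name', [rɔɣɛ], shows underlying /rɔɣ/. Applying the same rule word-finally gives [rɔg].

[rɔg]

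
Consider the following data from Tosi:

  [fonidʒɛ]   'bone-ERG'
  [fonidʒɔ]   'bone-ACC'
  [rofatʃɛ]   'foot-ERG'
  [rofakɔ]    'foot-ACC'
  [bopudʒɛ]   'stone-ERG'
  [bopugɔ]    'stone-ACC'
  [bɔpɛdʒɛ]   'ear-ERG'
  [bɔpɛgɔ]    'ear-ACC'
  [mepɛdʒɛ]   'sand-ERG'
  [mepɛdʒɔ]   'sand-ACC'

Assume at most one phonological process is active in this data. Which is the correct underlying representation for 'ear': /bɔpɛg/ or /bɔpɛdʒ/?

The stem for 'ear' ends in [dʒ] in [bɔpɛdʒɛ] but [g] in [bɔpɛgɔ].
Compare 'sand', with invariant [dʒ] in [mepɛdʒɛ] and [mepɛdʒɔ]: an analysis with underlying /dʒ/ and a rule producing [g] before the ACC suffix would wrongly predict alternation here too.
The underlying segment must be /g/; /k/ and /g/ become palato-alveolar [tʃ] and [dʒ] before a front vowel, yielding [dʒ] there.

/bɔpɛg/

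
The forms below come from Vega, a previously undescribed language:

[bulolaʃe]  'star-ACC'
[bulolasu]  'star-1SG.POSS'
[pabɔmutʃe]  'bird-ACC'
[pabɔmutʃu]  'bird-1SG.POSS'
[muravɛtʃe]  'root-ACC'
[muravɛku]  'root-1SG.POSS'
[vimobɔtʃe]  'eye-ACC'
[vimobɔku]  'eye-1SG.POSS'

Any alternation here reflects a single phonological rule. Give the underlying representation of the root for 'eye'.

/vimobɔk/

'eye' shows [tʃ] ~ [k] at the end of the stem ([vimobɔtʃe] vs [vimobɔku]).
If /tʃ/ were underlying and a rule turned it into [k] before the 1SG.POSS suffix, 'bird' would also alternate; but it has [tʃ] in both [pabɔmutʃe] and [pabɔmutʃu].
So /k/ is underlying, and a rule of palatalization before a front vowel — /k/ and /s/ become palato-alveolar [tʃ] and [ʃ] before a front vowel — gives [tʃ].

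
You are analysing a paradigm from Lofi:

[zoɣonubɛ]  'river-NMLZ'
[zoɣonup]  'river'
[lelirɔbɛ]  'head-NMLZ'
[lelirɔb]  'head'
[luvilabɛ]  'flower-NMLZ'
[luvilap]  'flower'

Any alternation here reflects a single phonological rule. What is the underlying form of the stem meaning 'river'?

/zoɣonup/

The root 'river' surfaces as [zoɣonubɛ] and [zoɣonup], with a stem-final [b] ~ [p] alternation.
Compare 'head', with invariant [b] in [lelirɔbɛ] and [lelirɔb]: an analysis with underlying /b/ and a rule producing [p] in isolation would wrongly predict alternation here too.
Therefore /p/ is basic and [b] is derived by intervocalic voicing (voiceless stops become voiced between vowels).
Hence 'river' is /zoɣonup/ underlyingly.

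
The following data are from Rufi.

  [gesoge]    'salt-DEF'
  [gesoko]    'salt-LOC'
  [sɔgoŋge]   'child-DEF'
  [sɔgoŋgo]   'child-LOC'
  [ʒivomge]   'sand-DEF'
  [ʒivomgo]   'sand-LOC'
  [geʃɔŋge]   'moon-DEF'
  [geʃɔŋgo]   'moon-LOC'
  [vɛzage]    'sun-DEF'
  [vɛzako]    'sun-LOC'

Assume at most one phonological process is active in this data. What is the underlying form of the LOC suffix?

/-ko/

The LOC morpheme has two allomorphs, [-go] and [-ko].
By contrast the DEF suffix keeps its initial [g] throughout — that segment must be underlying.
So the underlying form is /-ko/, and voiceless stops become voiced after a nasal.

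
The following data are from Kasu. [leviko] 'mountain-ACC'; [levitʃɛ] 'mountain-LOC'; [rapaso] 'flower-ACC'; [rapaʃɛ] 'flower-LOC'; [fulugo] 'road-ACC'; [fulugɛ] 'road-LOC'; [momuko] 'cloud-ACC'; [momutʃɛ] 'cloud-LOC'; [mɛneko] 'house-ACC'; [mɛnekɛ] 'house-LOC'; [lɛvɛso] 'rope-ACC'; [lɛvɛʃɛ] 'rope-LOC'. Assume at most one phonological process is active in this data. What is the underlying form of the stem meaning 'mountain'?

The stem for 'mountain' ends in [k] in [leviko] but [tʃ] in [levitʃɛ].
If /k/ were underlying and a rule turned it into [tʃ] before the LOC suffix, 'house' would also alternate; but it has [k] in both [mɛneko] and [mɛnekɛ].
So /tʃ/ is underlying, and a rule of depalatalization — palato-alveolar /tʃ/ and /ʃ/ become [k] and [s] when no front vowel follows — gives [k].
So 'mountain' = /levitʃ/.

/levitʃ/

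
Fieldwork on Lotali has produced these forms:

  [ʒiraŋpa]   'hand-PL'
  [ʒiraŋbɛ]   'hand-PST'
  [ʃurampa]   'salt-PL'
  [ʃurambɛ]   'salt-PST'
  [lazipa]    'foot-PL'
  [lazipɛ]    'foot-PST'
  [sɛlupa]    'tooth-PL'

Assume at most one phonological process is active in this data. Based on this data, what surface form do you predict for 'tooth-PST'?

The PST suffix surfaces as [-bɛ] and [-pɛ], depending on the final segment of the stem.
The PL suffix, which begins with [p], is invariant after every stem; so [p] is not altered by any rule here.
The PST suffix is therefore /-bɛ/ underlyingly, with post-vocalic devoicing: voiced stops become voiceless after a vowel.
After 'tooth', which ends in a vowel, the suffix surfaces as [-pɛ], giving [sɛlupɛ].

[sɛlupɛ]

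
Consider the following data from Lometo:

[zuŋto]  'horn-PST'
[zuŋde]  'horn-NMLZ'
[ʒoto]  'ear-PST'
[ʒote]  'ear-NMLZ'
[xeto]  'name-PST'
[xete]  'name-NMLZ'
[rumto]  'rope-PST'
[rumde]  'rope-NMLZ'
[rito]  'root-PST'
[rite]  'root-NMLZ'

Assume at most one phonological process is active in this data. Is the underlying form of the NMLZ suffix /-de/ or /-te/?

/-de/

The NMLZ morpheme has two allomorphs, [-de] and [-te].
The PST suffix, which begins with [t], is invariant after every stem; so [t] is not altered by any rule here.
The NMLZ suffix is therefore /-de/ underlyingly, with post-vocalic devoicing: voiced stops become voiceless after a vowel.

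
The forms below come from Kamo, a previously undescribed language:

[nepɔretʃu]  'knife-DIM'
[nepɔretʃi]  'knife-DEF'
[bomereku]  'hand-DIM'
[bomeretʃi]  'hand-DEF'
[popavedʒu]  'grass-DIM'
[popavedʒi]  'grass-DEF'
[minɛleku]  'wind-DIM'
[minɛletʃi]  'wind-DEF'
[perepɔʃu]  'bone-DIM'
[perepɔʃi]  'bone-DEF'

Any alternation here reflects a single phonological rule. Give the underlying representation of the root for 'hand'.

/bomerek/

The root 'hand' surfaces as [bomereku] and [bomeretʃi], with a stem-final [k] ~ [tʃ] alternation.
But 'knife' keeps [tʃ] in both environments ([nepɔretʃu], [nepɔretʃi]), so there is no rule changing /tʃ/ to [k] before the DIM suffix.
So /k/ is underlying, and a rule of palatalization before a front vowel — /k/ becomes palato-alveolar [tʃ] before a front vowel — gives [tʃ].
So 'hand' = /bomerek/.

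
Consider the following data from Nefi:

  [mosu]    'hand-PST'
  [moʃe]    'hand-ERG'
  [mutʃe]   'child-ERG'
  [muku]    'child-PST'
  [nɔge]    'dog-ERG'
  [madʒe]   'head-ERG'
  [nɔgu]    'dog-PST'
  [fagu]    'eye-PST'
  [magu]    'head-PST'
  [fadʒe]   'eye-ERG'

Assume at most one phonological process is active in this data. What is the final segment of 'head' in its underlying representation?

/dʒ/

'head' shows [dʒ] ~ [g] at the end of the stem ([madʒe] vs [magu]).
If /g/ were underlying and a rule turned it into [dʒ] before the ERG suffix, 'dog' would also alternate; but it has [g] in both [nɔge] and [nɔgu].
So /dʒ/ is underlying, and a rule of depalatalization — palato-alveolar /tʃ/, /dʒ/ and /ʃ/ become [k], [g] and [s] when no front vowel follows — gives [g].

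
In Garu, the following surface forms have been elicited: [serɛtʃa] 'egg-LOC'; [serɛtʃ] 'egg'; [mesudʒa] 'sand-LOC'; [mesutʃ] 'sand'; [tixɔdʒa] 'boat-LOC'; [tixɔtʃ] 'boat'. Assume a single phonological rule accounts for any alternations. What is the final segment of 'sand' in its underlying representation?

/dʒ/

'sand' shows [dʒ] ~ [tʃ] at the end of the stem ([mesudʒa] vs [mesutʃ]).
If /tʃ/ were underlying and a rule turned it into [dʒ] before the LOC suffix, 'egg' would also alternate; but it has [tʃ] in both [serɛtʃa] and [serɛtʃ].
The alternation reflects word-final obstruent devoicing: voiced obstruents become voiceless word-finally. /dʒ/ is underlying.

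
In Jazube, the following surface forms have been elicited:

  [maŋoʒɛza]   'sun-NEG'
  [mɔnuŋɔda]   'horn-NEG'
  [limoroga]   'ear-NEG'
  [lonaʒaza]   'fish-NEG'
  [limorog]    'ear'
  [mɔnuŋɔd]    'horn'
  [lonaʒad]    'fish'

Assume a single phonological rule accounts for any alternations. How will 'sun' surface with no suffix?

The stem for 'fish' ends in [d] in [lonaʒad] but [z] in [lonaʒaza].
Compare 'horn', with invariant [d] in [mɔnuŋɔd] and [mɔnuŋɔda]: an analysis with underlying /d/ and a rule producing [z] before the NEG suffix would wrongly predict alternation here too.
So /z/ is underlying, and a rule of word-final hardening — voiced fricatives become stops word-finally — gives [d].
From [maŋoʒɛza] the stem 'sun' is /maŋoʒɛz/; word-finally this yields [maŋoʒɛd].

[maŋoʒɛd]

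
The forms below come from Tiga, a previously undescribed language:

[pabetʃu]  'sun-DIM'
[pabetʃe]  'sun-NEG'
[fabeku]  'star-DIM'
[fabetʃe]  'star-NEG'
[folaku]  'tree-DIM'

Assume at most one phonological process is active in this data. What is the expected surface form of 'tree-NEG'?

[folatʃe]

In [fabeku] and [fabetʃe] the final segment of 'star' alternates: [k] ~ [tʃ].
The stem 'sun' ([pabetʃu], [pabetʃe]) shows [tʃ] unchanged in both environments, so [tʃ] cannot be basic with [k] derived before the DIM suffix.
Therefore /k/ is basic and [tʃ] is derived by palatalization before a front vowel (/k/ becomes palato-alveolar [tʃ] before a front vowel).
From [folaku] the stem 'tree' is /folak/; before a front vowel this yields [folatʃe].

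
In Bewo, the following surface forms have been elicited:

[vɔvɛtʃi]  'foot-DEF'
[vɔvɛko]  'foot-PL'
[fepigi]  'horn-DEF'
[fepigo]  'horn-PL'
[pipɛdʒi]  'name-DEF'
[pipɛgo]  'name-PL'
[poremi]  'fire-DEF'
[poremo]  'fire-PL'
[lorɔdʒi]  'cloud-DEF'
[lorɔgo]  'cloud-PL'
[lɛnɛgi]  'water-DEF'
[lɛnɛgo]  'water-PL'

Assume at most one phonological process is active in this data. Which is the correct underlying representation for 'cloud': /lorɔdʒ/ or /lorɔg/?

/lorɔdʒ/

The stem for 'cloud' ends in [dʒ] in [lorɔdʒi] but [g] in [lorɔgo].
But 'water' keeps [g] in both environments ([lɛnɛgi], [lɛnɛgo]), so there is no rule changing /g/ to [dʒ] before the DEF suffix.
The alternation reflects depalatalization: palato-alveolar /tʃ/ and /dʒ/ become [k] and [g] when no front vowel follows. /dʒ/ is underlying.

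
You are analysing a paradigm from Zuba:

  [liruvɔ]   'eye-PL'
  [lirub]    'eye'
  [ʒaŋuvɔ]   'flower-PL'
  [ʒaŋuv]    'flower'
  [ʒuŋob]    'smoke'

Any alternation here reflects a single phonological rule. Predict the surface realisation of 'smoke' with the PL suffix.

In [liruvɔ] and [lirub] the final segment of 'eye' alternates: [v] ~ [b].
But 'flower' keeps [v] in both environments ([ʒaŋuvɔ], [ʒaŋuv]), so there is no rule changing /v/ to [b] in isolation.
The underlying segment must be /b/; voiced stops become fricatives between vowels, yielding [v] there.
The one attested form of 'smoke', [ʒuŋob], shows underlying /ʒuŋob/. Applying the same rule between vowels gives [ʒuŋovɔ].

[ʒuŋovɔ]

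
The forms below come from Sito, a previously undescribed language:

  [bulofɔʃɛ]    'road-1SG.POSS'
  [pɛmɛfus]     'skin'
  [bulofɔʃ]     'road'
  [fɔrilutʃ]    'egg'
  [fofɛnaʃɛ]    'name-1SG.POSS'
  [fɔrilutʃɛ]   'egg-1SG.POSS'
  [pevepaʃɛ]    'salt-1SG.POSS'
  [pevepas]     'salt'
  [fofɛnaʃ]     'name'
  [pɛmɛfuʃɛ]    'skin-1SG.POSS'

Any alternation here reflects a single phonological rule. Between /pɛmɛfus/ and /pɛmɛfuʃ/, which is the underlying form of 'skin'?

/pɛmɛfus/

The stem for 'skin' ends in [ʃ] in [pɛmɛfuʃɛ] but [s] in [pɛmɛfus].
If /ʃ/ were underlying and a rule turned it into [s] in isolation, 'name' would also alternate; but it has [ʃ] in both [fofɛnaʃɛ] and [fofɛnaʃ].
The alternation reflects palatalization before a front vowel: /s/ becomes palato-alveolar [ʃ] before a front vowel. /s/ is underlying.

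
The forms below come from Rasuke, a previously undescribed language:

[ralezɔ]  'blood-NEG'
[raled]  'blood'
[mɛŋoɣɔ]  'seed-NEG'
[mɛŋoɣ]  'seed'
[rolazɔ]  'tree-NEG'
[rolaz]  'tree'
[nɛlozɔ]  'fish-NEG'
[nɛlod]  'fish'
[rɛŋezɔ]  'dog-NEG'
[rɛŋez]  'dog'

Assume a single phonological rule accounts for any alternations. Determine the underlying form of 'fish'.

'fish' shows [z] ~ [d] at the end of the stem ([nɛlozɔ] vs [nɛlod]).
If /z/ were underlying and a rule turned it into [d] in isolation, 'tree' would also alternate; but it has [z] in both [rolazɔ] and [rolaz].
The underlying segment must be /d/; voiced stops become fricatives between vowels, yielding [z] there.
Hence 'fish' is /nɛlod/ underlyingly.

/nɛlod/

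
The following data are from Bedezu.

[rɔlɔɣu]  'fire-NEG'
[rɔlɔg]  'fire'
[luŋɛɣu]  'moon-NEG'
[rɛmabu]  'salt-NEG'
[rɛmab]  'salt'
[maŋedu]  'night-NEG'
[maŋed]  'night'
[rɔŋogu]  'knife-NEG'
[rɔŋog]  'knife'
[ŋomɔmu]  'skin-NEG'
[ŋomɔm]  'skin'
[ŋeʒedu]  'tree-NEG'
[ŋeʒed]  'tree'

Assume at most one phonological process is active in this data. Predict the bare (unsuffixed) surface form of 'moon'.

'fire' shows [ɣ] ~ [g] at the end of the stem ([rɔlɔɣu] vs [rɔlɔg]).
The stem 'knife' ([rɔŋogu], [rɔŋog]) shows [g] unchanged in both environments, so [g] cannot be basic with [ɣ] derived before the NEG suffix.
Therefore /ɣ/ is basic and [g] is derived by word-final hardening (voiced fricatives become stops word-finally).
From [luŋɛɣu] the stem 'moon' is /luŋɛɣ/; word-finally this yields [luŋɛg].

[luŋɛg]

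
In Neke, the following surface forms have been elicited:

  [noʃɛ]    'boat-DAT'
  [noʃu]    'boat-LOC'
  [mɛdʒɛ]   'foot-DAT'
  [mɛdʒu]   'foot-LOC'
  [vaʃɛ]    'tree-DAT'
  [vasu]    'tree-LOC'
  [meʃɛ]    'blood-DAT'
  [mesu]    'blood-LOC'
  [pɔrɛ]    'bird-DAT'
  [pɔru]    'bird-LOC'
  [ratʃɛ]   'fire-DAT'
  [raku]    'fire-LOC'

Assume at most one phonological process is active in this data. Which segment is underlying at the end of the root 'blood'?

/s/

The root 'blood' surfaces as [meʃɛ] and [mesu], with a stem-final [ʃ] ~ [s] alternation.
But 'boat' keeps [ʃ] in both environments ([noʃɛ], [noʃu]), so there is no rule changing /ʃ/ to [s] before the LOC suffix.
The alternation reflects palatalization before a front vowel: /k/ and /s/ become palato-alveolar [tʃ] and [ʃ] before a front vowel. /s/ is underlying.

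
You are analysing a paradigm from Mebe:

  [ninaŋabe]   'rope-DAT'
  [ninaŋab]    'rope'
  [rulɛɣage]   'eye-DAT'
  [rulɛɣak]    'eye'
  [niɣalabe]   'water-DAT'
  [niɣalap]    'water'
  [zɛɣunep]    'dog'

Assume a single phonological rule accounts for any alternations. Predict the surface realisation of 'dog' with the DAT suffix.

[zɛɣunebe]

In [niɣalabe] and [niɣalap] the final segment of 'water' alternates: [b] ~ [p].
Compare 'rope', with invariant [b] in [ninaŋabe] and [ninaŋab]: an analysis with underlying /b/ and a rule producing [p] in isolation would wrongly predict alternation here too.
The underlying segment must be /p/; voiceless stops become voiced between vowels, yielding [b] there.
The one attested form of 'dog', [zɛɣunep], shows underlying /zɛɣunep/. Applying the same rule between vowels gives [zɛɣunebe].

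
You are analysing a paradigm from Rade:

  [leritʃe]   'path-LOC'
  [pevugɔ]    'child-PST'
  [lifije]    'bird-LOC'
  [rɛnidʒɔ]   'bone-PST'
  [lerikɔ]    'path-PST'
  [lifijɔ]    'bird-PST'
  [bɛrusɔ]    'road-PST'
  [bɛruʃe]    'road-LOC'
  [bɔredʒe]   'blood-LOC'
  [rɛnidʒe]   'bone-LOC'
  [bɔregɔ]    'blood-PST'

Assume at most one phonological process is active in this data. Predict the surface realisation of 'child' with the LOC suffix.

The stem for 'blood' ends in [g] in [bɔregɔ] but [dʒ] in [bɔredʒe].
If /dʒ/ were underlying and a rule turned it into [g] before the PST suffix, 'bone' would also alternate; but it has [dʒ] in both [rɛnidʒɔ] and [rɛnidʒe].
So /g/ is underlying, and a rule of palatalization before a front vowel — /k/, /g/ and /s/ become palato-alveolar [tʃ], [dʒ] and [ʃ] before a front vowel — gives [dʒ].
The one attested form of 'child', [pevugɔ], shows underlying /pevug/. Applying the same rule before a front vowel gives [pevudʒe].

[pevudʒe]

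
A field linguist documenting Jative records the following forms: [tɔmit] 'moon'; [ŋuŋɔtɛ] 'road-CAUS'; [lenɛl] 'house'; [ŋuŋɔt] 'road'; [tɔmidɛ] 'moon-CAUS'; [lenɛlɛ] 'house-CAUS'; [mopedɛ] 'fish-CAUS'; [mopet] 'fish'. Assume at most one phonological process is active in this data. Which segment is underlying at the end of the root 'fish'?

'fish' shows [d] ~ [t] at the end of the stem ([mopedɛ] vs [mopet]).
But 'road' keeps [t] in both environments ([ŋuŋɔtɛ], [ŋuŋɔt]), so there is no rule changing /t/ to [d] before the CAUS suffix.
Therefore /d/ is basic and [t] is derived by word-final obstruent devoicing (voiced obstruents become voiceless word-finally).

/d/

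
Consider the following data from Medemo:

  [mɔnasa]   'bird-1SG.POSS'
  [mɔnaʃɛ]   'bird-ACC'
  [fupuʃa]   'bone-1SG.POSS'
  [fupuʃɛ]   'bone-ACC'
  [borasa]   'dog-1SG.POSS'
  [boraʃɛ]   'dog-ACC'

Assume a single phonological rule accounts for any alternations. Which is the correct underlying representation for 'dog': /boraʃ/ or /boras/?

The stem for 'dog' ends in [s] in [borasa] but [ʃ] in [boraʃɛ].
The stem 'bone' ([fupuʃa], [fupuʃɛ]) shows [ʃ] unchanged in both environments, so [ʃ] cannot be basic with [s] derived before the 1SG.POSS suffix.
The underlying segment must be /s/; /s/ becomes palato-alveolar [ʃ] before a front vowel, yielding [ʃ] there.

/boras/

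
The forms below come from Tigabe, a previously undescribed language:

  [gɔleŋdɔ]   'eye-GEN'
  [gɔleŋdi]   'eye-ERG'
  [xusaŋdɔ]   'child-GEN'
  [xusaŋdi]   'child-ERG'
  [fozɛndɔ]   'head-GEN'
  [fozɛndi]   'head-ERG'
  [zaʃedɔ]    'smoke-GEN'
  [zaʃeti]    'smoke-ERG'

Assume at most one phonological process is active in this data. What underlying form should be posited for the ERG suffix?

/-ti/

The ERG suffix surfaces as [-di] and [-ti], depending on the final segment of the stem.
By contrast the GEN suffix keeps its initial [d] throughout — that segment must be underlying.
The ERG suffix is therefore /-ti/ underlyingly, with post-nasal voicing: voiceless stops become voiced after a nasal.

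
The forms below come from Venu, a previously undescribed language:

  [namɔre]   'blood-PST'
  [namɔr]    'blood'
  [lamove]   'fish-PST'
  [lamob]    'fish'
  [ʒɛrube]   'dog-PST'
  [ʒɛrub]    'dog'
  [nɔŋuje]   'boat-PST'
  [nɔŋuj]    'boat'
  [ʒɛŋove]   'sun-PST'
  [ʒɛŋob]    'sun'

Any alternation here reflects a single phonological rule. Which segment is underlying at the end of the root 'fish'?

The stem for 'fish' ends in [v] in [lamove] but [b] in [lamob].
Compare 'dog', with invariant [b] in [ʒɛrube] and [ʒɛrub]: an analysis with underlying /b/ and a rule producing [v] before the PST suffix would wrongly predict alternation here too.
The alternation reflects word-final hardening: voiced fricatives become stops word-finally. /v/ is underlying.

/v/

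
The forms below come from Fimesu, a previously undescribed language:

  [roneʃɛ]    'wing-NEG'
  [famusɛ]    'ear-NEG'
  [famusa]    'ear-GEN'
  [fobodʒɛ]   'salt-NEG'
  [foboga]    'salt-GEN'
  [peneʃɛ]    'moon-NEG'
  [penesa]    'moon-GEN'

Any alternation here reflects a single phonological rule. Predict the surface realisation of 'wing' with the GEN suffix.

The stem for 'moon' ends in [ʃ] in [peneʃɛ] but [s] in [penesa].
The stem 'ear' ([famusɛ], [famusa]) shows [s] unchanged in both environments, so [s] cannot be basic with [ʃ] derived before the NEG suffix.
Therefore /ʃ/ is basic and [s] is derived by depalatalization (palato-alveolar /dʒ/ and /ʃ/ become [g] and [s] when no front vowel follows).
From [roneʃɛ] the stem 'wing' is /roneʃ/; when no front vowel follows this yields [ronesa].

[ronesa]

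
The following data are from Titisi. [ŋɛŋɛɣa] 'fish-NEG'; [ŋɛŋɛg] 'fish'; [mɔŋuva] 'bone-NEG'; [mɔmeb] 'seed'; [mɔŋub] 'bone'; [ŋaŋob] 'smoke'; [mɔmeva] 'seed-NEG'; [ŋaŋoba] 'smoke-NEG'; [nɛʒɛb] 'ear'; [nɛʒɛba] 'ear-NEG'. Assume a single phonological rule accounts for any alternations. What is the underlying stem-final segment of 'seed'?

The stem for 'seed' ends in [v] in [mɔmeva] but [b] in [mɔmeb].
The stem 'ear' ([nɛʒɛba], [nɛʒɛb]) shows [b] unchanged in both environments, so [b] cannot be basic with [v] derived before the NEG suffix.
The underlying segment must be /v/; voiced fricatives become stops word-finally, yielding [b] there.

/v/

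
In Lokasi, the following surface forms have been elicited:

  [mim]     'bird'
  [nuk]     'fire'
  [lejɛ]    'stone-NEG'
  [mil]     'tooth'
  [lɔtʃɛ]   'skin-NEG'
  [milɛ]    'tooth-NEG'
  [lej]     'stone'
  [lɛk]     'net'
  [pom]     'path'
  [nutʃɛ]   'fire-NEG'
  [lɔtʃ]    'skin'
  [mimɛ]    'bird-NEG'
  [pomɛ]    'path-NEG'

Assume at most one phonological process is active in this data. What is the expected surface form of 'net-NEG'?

The root 'fire' surfaces as [nuk] and [nutʃɛ], with a stem-final [k] ~ [tʃ] alternation.
Compare 'skin', with invariant [tʃ] in [lɔtʃ] and [lɔtʃɛ]: an analysis with underlying /tʃ/ and a rule producing [k] in isolation would wrongly predict alternation here too.
Therefore /k/ is basic and [tʃ] is derived by palatalization before a front vowel (/k/ becomes palato-alveolar [tʃ] before a front vowel).
From [lɛk] the stem 'net' is /lɛk/; before a front vowel this yields [lɛtʃɛ].

[lɛtʃɛ]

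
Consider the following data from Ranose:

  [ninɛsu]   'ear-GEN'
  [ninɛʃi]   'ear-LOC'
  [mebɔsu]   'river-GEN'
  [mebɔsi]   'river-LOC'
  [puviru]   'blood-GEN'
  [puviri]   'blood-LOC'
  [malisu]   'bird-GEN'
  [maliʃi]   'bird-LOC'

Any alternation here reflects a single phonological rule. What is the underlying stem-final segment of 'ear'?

/ʃ/

The stem for 'ear' ends in [s] in [ninɛsu] but [ʃ] in [ninɛʃi].
The stem 'river' ([mebɔsu], [mebɔsi]) shows [s] unchanged in both environments, so [s] cannot be basic with [ʃ] derived before the LOC suffix.
So /ʃ/ is underlying, and a rule of depalatalization — palato-alveolar /ʃ/ becomes [s] when no front vowel follows — gives [s].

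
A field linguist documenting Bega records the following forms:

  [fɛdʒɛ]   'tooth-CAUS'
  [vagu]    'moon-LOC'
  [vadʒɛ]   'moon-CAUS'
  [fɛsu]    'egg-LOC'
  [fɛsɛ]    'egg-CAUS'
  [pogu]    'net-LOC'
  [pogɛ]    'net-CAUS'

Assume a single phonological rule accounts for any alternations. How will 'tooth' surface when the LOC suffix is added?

The stem for 'moon' ends in [g] in [vagu] but [dʒ] in [vadʒɛ].
But 'net' keeps [g] in both environments ([pogu], [pogɛ]), so there is no rule changing /g/ to [dʒ] before the CAUS suffix.
The alternation reflects depalatalization: palato-alveolar /dʒ/ becomes [g] when no front vowel follows. /dʒ/ is underlying.
The one attested form of 'tooth', [fɛdʒɛ], shows underlying /fɛdʒ/. Applying the same rule when no front vowel follows gives [fɛgu].

[fɛgu]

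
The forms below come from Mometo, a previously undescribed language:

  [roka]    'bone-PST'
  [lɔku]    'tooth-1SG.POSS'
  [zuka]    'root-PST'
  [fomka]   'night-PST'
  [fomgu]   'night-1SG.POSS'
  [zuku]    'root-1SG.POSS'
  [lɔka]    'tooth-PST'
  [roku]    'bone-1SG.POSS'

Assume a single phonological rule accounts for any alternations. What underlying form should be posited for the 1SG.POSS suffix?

/-gu/

The 1SG.POSS morpheme has two allomorphs, [-gu] and [-ku].
The PST suffix, which begins with [k], is invariant after every stem; so [k] is not altered by any rule here.
The 1SG.POSS suffix is therefore /-gu/ underlyingly, with post-vocalic devoicing: voiced stops become voiceless after a vowel.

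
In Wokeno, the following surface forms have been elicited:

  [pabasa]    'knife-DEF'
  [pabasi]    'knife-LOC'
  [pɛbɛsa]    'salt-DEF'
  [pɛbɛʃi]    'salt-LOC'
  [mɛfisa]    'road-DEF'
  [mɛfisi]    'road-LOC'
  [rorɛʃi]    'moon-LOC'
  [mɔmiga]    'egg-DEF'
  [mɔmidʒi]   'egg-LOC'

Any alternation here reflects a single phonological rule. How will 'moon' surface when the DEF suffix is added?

[rorɛsa]

The root 'salt' surfaces as [pɛbɛsa] and [pɛbɛʃi], with a stem-final [s] ~ [ʃ] alternation.
But 'knife' keeps [s] in both environments ([pabasa], [pabasi]), so there is no rule changing /s/ to [ʃ] before the LOC suffix.
Therefore /ʃ/ is basic and [s] is derived by depalatalization (palato-alveolar /dʒ/ and /ʃ/ become [g] and [s] when no front vowel follows).
The one attested form of 'moon', [rorɛʃi], shows underlying /rorɛʃ/. Applying the same rule when no front vowel follows gives [rorɛsa].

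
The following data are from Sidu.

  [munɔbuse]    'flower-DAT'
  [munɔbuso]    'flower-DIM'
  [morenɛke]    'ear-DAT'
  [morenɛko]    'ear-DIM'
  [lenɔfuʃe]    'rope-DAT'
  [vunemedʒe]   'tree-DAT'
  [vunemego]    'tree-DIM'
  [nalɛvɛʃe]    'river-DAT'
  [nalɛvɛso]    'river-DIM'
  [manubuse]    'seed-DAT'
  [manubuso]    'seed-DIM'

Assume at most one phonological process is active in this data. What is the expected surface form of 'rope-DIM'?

The stem for 'river' ends in [ʃ] in [nalɛvɛʃe] but [s] in [nalɛvɛso].
But 'flower' keeps [s] in both environments ([munɔbuse], [munɔbuso]), so there is no rule changing /s/ to [ʃ] before the DAT suffix.
The alternation reflects depalatalization: palato-alveolar /dʒ/ and /ʃ/ become [g] and [s] when no front vowel follows. /ʃ/ is underlying.
The one attested form of 'rope', [lenɔfuʃe], shows underlying /lenɔfuʃ/. Applying the same rule when no front vowel follows gives [lenɔfuso].

[lenɔfuso]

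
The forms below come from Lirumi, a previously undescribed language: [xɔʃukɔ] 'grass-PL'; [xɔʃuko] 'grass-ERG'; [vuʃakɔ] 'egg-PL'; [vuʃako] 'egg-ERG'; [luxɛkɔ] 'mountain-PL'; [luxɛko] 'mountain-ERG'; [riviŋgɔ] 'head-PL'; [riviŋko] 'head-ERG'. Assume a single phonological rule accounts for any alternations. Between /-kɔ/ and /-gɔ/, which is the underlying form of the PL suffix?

The PL morpheme has two allomorphs, [-gɔ] and [-kɔ].
The ERG suffix, which begins with [k], is invariant after every stem; so [k] is not altered by any rule here.
The PL suffix is therefore /-gɔ/ underlyingly, with post-vocalic devoicing: voiced stops become voiceless after a vowel.

/-gɔ/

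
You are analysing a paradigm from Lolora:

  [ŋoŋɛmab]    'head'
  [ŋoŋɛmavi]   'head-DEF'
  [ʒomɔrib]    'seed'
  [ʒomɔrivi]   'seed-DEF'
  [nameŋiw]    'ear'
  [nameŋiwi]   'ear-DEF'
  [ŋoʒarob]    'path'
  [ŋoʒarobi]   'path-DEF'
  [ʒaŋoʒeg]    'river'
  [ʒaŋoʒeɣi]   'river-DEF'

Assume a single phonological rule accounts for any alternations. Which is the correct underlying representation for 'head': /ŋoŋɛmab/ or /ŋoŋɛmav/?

/ŋoŋɛmav/

The root 'head' surfaces as [ŋoŋɛmab] and [ŋoŋɛmavi], with a stem-final [b] ~ [v] alternation.
The stem 'path' ([ŋoʒarob], [ŋoʒarobi]) shows [b] unchanged in both environments, so [b] cannot be basic with [v] derived before the DEF suffix.
The underlying segment must be /v/; voiced fricatives become stops word-finally, yielding [b] there.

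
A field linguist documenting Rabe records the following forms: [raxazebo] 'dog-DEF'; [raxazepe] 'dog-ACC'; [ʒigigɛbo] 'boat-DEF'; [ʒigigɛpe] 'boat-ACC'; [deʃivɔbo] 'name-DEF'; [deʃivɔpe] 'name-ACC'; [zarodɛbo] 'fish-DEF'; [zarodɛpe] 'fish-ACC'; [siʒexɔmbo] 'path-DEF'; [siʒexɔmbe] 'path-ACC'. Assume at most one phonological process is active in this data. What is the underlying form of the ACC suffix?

/-pe/

The ACC suffix surfaces as [-be] and [-pe], depending on the final segment of the stem.
The DEF suffix, which begins with [b], is invariant after every stem; so [b] is not altered by any rule here.
The ACC suffix is therefore /-pe/ underlyingly, with post-nasal voicing: voiceless stops become voiced after a nasal.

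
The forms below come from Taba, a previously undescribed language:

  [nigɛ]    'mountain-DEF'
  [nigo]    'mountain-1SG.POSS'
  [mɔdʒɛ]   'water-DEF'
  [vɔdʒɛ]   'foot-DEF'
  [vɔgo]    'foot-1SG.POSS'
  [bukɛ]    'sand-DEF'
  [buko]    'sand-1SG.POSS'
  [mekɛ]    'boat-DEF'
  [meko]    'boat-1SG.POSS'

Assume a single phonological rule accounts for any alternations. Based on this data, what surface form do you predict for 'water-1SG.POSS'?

The root 'foot' surfaces as [vɔdʒɛ] and [vɔgo], with a stem-final [dʒ] ~ [g] alternation.
The stem 'mountain' ([nigɛ], [nigo]) shows [g] unchanged in both environments, so [g] cannot be basic with [dʒ] derived before the DEF suffix.
The alternation reflects depalatalization: palato-alveolar /dʒ/ becomes [g] when no front vowel follows. /dʒ/ is underlying.
The one attested form of 'water', [mɔdʒɛ], shows underlying /mɔdʒ/. Applying the same rule when no front vowel follows gives [mɔgo].

[mɔgo]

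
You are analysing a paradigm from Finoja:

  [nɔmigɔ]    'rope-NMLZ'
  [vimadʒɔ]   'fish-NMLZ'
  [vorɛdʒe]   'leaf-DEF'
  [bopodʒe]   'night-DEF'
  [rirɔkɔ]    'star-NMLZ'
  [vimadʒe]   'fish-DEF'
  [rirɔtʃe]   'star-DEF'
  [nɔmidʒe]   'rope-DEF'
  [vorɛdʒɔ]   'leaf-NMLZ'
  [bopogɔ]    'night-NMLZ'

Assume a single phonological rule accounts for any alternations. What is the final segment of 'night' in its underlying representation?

The stem for 'night' ends in [g] in [bopogɔ] but [dʒ] in [bopodʒe].
Compare 'fish', with invariant [dʒ] in [vimadʒɔ] and [vimadʒe]: an analysis with underlying /dʒ/ and a rule producing [g] before the NMLZ suffix would wrongly predict alternation here too.
Therefore /g/ is basic and [dʒ] is derived by palatalization before a front vowel (/k/ and /g/ become palato-alveolar [tʃ] and [dʒ] before a front vowel).

/g/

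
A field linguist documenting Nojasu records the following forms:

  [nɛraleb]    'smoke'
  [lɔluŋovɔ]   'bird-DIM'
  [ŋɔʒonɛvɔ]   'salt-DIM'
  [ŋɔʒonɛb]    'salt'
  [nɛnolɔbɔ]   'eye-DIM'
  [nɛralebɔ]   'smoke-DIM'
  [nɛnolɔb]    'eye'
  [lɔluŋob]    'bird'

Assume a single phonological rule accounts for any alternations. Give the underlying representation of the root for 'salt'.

/ŋɔʒonɛv/

The root 'salt' surfaces as [ŋɔʒonɛvɔ] and [ŋɔʒonɛb], with a stem-final [v] ~ [b] alternation.
Compare 'eye', with invariant [b] in [nɛnolɔbɔ] and [nɛnolɔb]: an analysis with underlying /b/ and a rule producing [v] before the DIM suffix would wrongly predict alternation here too.
The underlying segment must be /v/; voiced fricatives become stops word-finally, yielding [b] there.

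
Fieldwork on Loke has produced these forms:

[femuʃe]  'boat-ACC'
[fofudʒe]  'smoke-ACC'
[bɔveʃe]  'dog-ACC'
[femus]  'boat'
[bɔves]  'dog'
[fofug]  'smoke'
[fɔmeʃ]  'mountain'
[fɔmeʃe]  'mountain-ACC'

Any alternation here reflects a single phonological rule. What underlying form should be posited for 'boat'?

/femus/

The root 'boat' surfaces as [femus] and [femuʃe], with a stem-final [s] ~ [ʃ] alternation.
But 'mountain' keeps [ʃ] in both environments ([fɔmeʃ], [fɔmeʃe]), so there is no rule changing /ʃ/ to [s] in isolation.
The alternation reflects palatalization before a front vowel: /g/ and /s/ become palato-alveolar [dʒ] and [ʃ] before a front vowel. /s/ is underlying.
The underlying form of 'boat' is therefore /femus/.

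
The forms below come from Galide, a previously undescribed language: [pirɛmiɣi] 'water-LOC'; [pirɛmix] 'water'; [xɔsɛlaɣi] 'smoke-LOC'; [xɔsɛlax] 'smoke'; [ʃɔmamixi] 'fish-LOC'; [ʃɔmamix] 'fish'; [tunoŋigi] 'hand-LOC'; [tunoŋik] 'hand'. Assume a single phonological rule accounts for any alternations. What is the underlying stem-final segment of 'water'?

The stem for 'water' ends in [ɣ] in [pirɛmiɣi] but [x] in [pirɛmix].
Compare 'fish', with invariant [x] in [ʃɔmamixi] and [ʃɔmamix]: an analysis with underlying /x/ and a rule producing [ɣ] before the LOC suffix would wrongly predict alternation here too.
Therefore /ɣ/ is basic and [x] is derived by word-final obstruent devoicing (voiced obstruents become voiceless word-finally).

/ɣ/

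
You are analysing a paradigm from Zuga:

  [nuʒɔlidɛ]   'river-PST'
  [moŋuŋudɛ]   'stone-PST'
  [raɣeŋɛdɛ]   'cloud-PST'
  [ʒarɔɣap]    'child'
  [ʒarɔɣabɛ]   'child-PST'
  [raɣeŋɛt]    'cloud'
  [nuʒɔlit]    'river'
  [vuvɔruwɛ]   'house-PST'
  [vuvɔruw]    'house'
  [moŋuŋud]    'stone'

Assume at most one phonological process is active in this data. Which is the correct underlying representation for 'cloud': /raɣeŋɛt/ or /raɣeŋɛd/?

/raɣeŋɛt/

In [raɣeŋɛdɛ] and [raɣeŋɛt] the final segment of 'cloud' alternates: [d] ~ [t].
If /d/ were underlying and a rule turned it into [t] in isolation, 'stone' would also alternate; but it has [d] in both [moŋuŋudɛ] and [moŋuŋud].
Therefore /t/ is basic and [d] is derived by intervocalic voicing (voiceless stops become voiced between vowels).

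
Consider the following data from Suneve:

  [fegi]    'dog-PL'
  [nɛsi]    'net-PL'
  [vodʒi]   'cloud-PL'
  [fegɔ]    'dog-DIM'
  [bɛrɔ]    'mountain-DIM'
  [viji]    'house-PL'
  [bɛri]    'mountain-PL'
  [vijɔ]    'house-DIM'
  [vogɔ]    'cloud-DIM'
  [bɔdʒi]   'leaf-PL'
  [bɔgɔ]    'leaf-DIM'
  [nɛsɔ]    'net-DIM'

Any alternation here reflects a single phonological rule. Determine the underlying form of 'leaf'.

'leaf' shows [dʒ] ~ [g] at the end of the stem ([bɔdʒi] vs [bɔgɔ]).
But 'dog' keeps [g] in both environments ([fegi], [fegɔ]), so there is no rule changing /g/ to [dʒ] before the PL suffix.
The alternation reflects depalatalization: palato-alveolar /dʒ/ becomes [g] when no front vowel follows. /dʒ/ is underlying.

/bɔdʒ/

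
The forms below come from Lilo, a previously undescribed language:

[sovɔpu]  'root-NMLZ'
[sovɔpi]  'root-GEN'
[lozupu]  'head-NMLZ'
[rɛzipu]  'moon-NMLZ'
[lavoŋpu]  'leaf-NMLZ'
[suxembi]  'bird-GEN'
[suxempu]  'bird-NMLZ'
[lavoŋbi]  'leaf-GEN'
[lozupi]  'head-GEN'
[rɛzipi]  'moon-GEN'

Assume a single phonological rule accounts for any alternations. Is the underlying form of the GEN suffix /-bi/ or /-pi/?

/-bi/

The GEN morpheme has two allomorphs, [-bi] and [-pi].
The NMLZ suffix, which begins with [p], is invariant after every stem; so [p] is not altered by any rule here.
The GEN suffix is therefore /-bi/ underlyingly, with post-vocalic devoicing: voiced stops become voiceless after a vowel.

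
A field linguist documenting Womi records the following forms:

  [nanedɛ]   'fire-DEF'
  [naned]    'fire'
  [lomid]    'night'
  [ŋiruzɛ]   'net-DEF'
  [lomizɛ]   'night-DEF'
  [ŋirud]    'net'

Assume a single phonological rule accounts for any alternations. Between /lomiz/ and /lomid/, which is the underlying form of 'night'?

/lomiz/

In [lomid] and [lomizɛ] the final segment of 'night' alternates: [d] ~ [z].
But 'fire' keeps [d] in both environments ([naned], [nanedɛ]), so there is no rule changing /d/ to [z] before the DEF suffix.
So /z/ is underlying, and a rule of word-final hardening — voiced fricatives become stops word-finally — gives [d].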